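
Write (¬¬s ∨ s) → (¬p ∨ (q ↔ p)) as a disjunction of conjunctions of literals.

¬s ∨ ¬p ∨ (p ∧ q)

(¬¬s ∨ s) → (¬p ∨ (q ↔ p))
≡ ¬(¬¬s ∨ s) ∨ ¬p ∨ (q ↔ p)   [eliminate →]
≡ ¬(¬¬s ∨ s) ∨ ¬p ∨ ((q → p) ∧ (p → q))   [eliminate ↔]
≡ ¬(¬¬s ∨ s) ∨ ¬p ∨ ((¬q ∨ p) ∧ (p → q))   [eliminate →]
≡ ¬(¬¬s ∨ s) ∨ ¬p ∨ ((¬q ∨ p) ∧ (¬p ∨ q))   [eliminate →]
≡ (¬¬¬s ∧ ¬s) ∨ ¬p ∨ ((¬q ∨ p) ∧ (¬p ∨ q))   [De Morgan]
≡ (¬s ∧ ¬s) ∨ ¬p ∨ ((¬q ∨ p) ∧ (¬p ∨ q))   [double negation]
≡ (¬s ∧ ¬s) ∨ ¬p ∨ (¬q ∧ ¬p) ∨ (¬q ∧ q) ∨ (p ∧ ¬p) ∨ (p ∧ q)   [distribute ∧ over ∨]
≡ ¬s ∨ ¬p ∨ (p ∧ q)   [simplify]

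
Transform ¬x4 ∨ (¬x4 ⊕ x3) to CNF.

¬x4 ∨ (¬x4 ⊕ x3)
⇔ ¬x4 ∨ ((¬x4 ∨ x3) ∧ ¬(¬x4 ∧ x3))   [expand ⊕]
⇔ ¬x4 ∨ ((¬x4 ∨ x3) ∧ (¬¬x4 ∨ ¬x3))   [De Morgan]
⇔ ¬x4 ∨ ((¬x4 ∨ x3) ∧ (x4 ∨ ¬x3))   [double negation]
⇔ (¬x4 ∨ ¬x4 ∨ x3) ∧ (¬x4 ∨ x4 ∨ ¬x3)   [distribute ∨ over ∧]
⇔ ¬x4 ∨ x3   [simplify]

¬x4 ∨ x3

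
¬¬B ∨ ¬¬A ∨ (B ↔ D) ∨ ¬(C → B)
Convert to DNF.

¬¬B ∨ ¬¬A ∨ (B ↔ D) ∨ ¬(C → B)
⇔ ¬¬B ∨ ¬¬A ∨ ((B → D) ∧ (D → B)) ∨ ¬(C → B)   — eliminate ↔
⇔ ¬¬B ∨ ¬¬A ∨ ((¬B ∨ D) ∧ (D → B)) ∨ ¬(C → B)   — eliminate →
⇔ ¬¬B ∨ ¬¬A ∨ ((¬B ∨ D) ∧ (¬D ∨ B)) ∨ ¬(C → B)   — eliminate →
⇔ ¬¬B ∨ ¬¬A ∨ ((¬B ∨ D) ∧ (¬D ∨ B)) ∨ ¬(¬C ∨ B)   — eliminate →
⇔ B ∨ ¬¬A ∨ ((¬B ∨ D) ∧ (¬D ∨ B)) ∨ ¬(¬C ∨ B)   — double negation
⇔ B ∨ A ∨ ((¬B ∨ D) ∧ (¬D ∨ B)) ∨ ¬(¬C ∨ B)   — double negation
⇔ B ∨ A ∨ ((¬B ∨ D) ∧ (¬D ∨ B)) ∨ (¬¬C ∧ ¬B)   — De Morgan
⇔ B ∨ A ∨ ((¬B ∨ D) ∧ (¬D ∨ B)) ∨ (C ∧ ¬B)   — double negation
⇔ B ∨ A ∨ (¬B ∧ ¬D) ∨ (¬B ∧ B) ∨ (D ∧ ¬D) ∨ (D ∧ B) ∨ (C ∧ ¬B)   — distribute ∧ over ∨
⇔ B ∨ A ∨ (¬B ∧ ¬D) ∨ (C ∧ ¬B)   — simplify

B ∨ A ∨ (¬B ∧ ¬D) ∨ (C ∧ ¬B)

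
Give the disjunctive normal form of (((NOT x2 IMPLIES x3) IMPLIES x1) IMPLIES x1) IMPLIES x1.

(NOT x2 AND NOT x3 AND NOT x1) OR x1

(((NOT x2 IMPLIES x3) IMPLIES x1) IMPLIES x1) IMPLIES x1
⇔ NOT (((NOT x2 IMPLIES x3) IMPLIES x1) IMPLIES x1) OR x1
⇔ NOT (NOT ((NOT x2 IMPLIES x3) IMPLIES x1) OR x1) OR x1
⇔ NOT (NOT (NOT (NOT x2 IMPLIES x3) OR x1) OR x1) OR x1
⇔ NOT (NOT (NOT (NOT NOT x2 OR x3) OR x1) OR x1) OR x1
⇔ (NOT NOT (NOT (NOT NOT x2 OR x3) OR x1) AND NOT x1) OR x1
⇔ ((NOT (NOT NOT x2 OR x3) OR x1) AND NOT x1) OR x1
⇔ (((NOT NOT NOT x2 AND NOT x3) OR x1) AND NOT x1) OR x1
⇔ (((NOT x2 AND NOT x3) OR x1) AND NOT x1) OR x1
⇔ (NOT x2 AND NOT x3 AND NOT x1) OR (x1 AND NOT x1) OR x1
⇔ (NOT x2 AND NOT x3 AND NOT x1) OR x1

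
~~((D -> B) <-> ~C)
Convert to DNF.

~~((D -> B) <-> ~C)
= ~~(((D -> B) -> ~C) & (~C -> (D -> B)))   [eliminate <->]
= ~~((~(D -> B) | ~C) & (~C -> (D -> B)))   [eliminate ->]
= ~~((~(~D | B) | ~C) & (~C -> (D -> B)))   [eliminate ->]
= ~~((~(~D | B) | ~C) & (~~C | (D -> B)))   [eliminate ->]
= ~~((~(~D | B) | ~C) & (~~C | ~D | B))   [eliminate ->]
= (~(~D | B) | ~C) & (~~C | ~D | B)   [double negation]
= ((~~D & ~B) | ~C) & (~~C | ~D | B)   [De Morgan]
= ((D & ~B) | ~C) & (~~C | ~D | B)   [double negation]
= ((D & ~B) | ~C) & (C | ~D | B)   [double negation]
= (D & ~B & C) | (D & ~B & ~D) | (D & ~B & B) | (~C & C) | (~C & ~D) | (~C & B)   [distribute & over |]
= (D & ~B & C) | (~C & ~D) | (~C & B)   [simplify]

(D & ~B & C) | (~C & ~D) | (~C & B)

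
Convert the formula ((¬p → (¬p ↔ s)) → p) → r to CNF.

((¬p → (¬p ↔ s)) → p) → r
≡ ¬((¬p → (¬p ↔ s)) → p) ∨ r   [eliminate →]
≡ ¬(¬(¬p → (¬p ↔ s)) ∨ p) ∨ r   [eliminate →]
≡ ¬(¬(¬¬p ∨ (¬p ↔ s)) ∨ p) ∨ r   [eliminate →]
≡ ¬(¬(¬¬p ∨ ((¬p → s) ∧ (s → ¬p))) ∨ p) ∨ r   [eliminate ↔]
≡ ¬(¬(¬¬p ∨ ((¬¬p ∨ s) ∧ (s → ¬p))) ∨ p) ∨ r   [eliminate →]
≡ ¬(¬(¬¬p ∨ ((¬¬p ∨ s) ∧ (¬s ∨ ¬p))) ∨ p) ∨ r   [eliminate →]
≡ (¬¬(¬¬p ∨ ((¬¬p ∨ s) ∧ (¬s ∨ ¬p))) ∧ ¬p) ∨ r   [De Morgan]
≡ ((¬¬p ∨ ((¬¬p ∨ s) ∧ (¬s ∨ ¬p))) ∧ ¬p) ∨ r   [double negation]
≡ ((p ∨ ((¬¬p ∨ s) ∧ (¬s ∨ ¬p))) ∧ ¬p) ∨ r   [double negation]
≡ ((p ∨ ((p ∨ s) ∧ (¬s ∨ ¬p))) ∧ ¬p) ∨ r   [double negation]
≡ (p ∨ p ∨ s ∨ r) ∧ (p ∨ ¬s ∨ ¬p ∨ r) ∧ (¬p ∨ r)   [distribute ∨ over ∧]
≡ (p ∨ s ∨ r) ∧ (¬p ∨ r)   [simplify]

(p ∨ s ∨ r) ∧ (¬p ∨ r)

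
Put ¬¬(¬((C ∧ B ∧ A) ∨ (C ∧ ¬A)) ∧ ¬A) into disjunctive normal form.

¬C ∧ ¬A

¬¬(¬((C ∧ B ∧ A) ∨ (C ∧ ¬A)) ∧ ¬A)
⇔ ¬((C ∧ B ∧ A) ∨ (C ∧ ¬A)) ∧ ¬A   (double negation)
⇔ ¬(C ∧ B ∧ A) ∧ ¬(C ∧ ¬A) ∧ ¬A   (De Morgan)
⇔ (¬C ∨ ¬B ∨ ¬A) ∧ ¬(C ∧ ¬A) ∧ ¬A   (De Morgan)
⇔ (¬C ∨ ¬B ∨ ¬A) ∧ (¬C ∨ ¬¬A) ∧ ¬A   (De Morgan)
⇔ (¬C ∨ ¬B ∨ ¬A) ∧ (¬C ∨ A) ∧ ¬A   (double negation)
⇔ (¬C ∧ ¬C ∧ ¬A) ∨ (¬C ∧ A ∧ ¬A) ∨ (¬B ∧ ¬C ∧ ¬A) ∨ (¬B ∧ A ∧ ¬A) ∨ (¬A ∧ ¬C ∧ ¬A) ∨ (¬A ∧ A ∧ ¬A)   (distribute ∧ over ∨)
⇔ ¬C ∧ ¬A   (simplify)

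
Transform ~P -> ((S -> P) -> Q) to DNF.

P | (S & ~P) | Q

~P -> ((S -> P) -> Q)
≡ ~~P | ((S -> P) -> Q)   — eliminate ->
≡ ~~P | ~(S -> P) | Q   — eliminate ->
≡ ~~P | ~(~S | P) | Q   — eliminate ->
≡ P | ~(~S | P) | Q   — double negation
≡ P | (~~S & ~P) | Q   — De Morgan
≡ P | (S & ~P) | Q   — double negation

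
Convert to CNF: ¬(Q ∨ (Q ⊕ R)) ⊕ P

(¬Q ∨ P) ∧ (¬R ∨ Q ∨ P) ∧ (Q ∨ R ∨ ¬P)

¬(Q ∨ (Q ⊕ R)) ⊕ P
≡ (¬(Q ∨ (Q ⊕ R)) ∨ P) ∧ ¬(¬(Q ∨ (Q ⊕ R)) ∧ P)   [expand ⊕]
≡ (¬(Q ∨ (Q ∨ R) ∧ ¬(Q ∧ R)) ∨ P) ∧ ¬(¬(Q ∨ (Q ⊕ R)) ∧ P)   [expand ⊕]
≡ (¬(Q ∨ (Q ∨ R) ∧ ¬(Q ∧ R)) ∨ P) ∧ ¬(¬(Q ∨ (Q ∨ R) ∧ ¬(Q ∧ R)) ∧ P)   [expand ⊕]
≡ (¬Q ∧ ¬((Q ∨ R) ∧ ¬(Q ∧ R)) ∨ P) ∧ ¬(¬(Q ∨ (Q ∨ R) ∧ ¬(Q ∧ R)) ∧ P)   [De Morgan]
≡ (¬Q ∧ (¬(Q ∨ R) ∨ ¬¬(Q ∧ R)) ∨ P) ∧ ¬(¬(Q ∨ (Q ∨ R) ∧ ¬(Q ∧ R)) ∧ P)   [De Morgan]
≡ (¬Q ∧ (¬Q ∧ ¬R ∨ ¬¬(Q ∧ R)) ∨ P) ∧ ¬(¬(Q ∨ (Q ∨ R) ∧ ¬(Q ∧ R)) ∧ P)   [De Morgan]
≡ (¬Q ∧ (¬Q ∧ ¬R ∨ Q ∧ R) ∨ P) ∧ ¬(¬(Q ∨ (Q ∨ R) ∧ ¬(Q ∧ R)) ∧ P)   [double negation]
≡ (¬Q ∧ (¬Q ∧ ¬R ∨ Q ∧ R) ∨ P) ∧ (¬¬(Q ∨ (Q ∨ R) ∧ ¬(Q ∧ R)) ∨ ¬P)   [De Morgan]
≡ (¬Q ∧ (¬Q ∧ ¬R ∨ Q ∧ R) ∨ P) ∧ (Q ∨ (Q ∨ R) ∧ ¬(Q ∧ R) ∨ ¬P)   [double negation]
≡ (¬Q ∧ (¬Q ∧ ¬R ∨ Q ∧ R) ∨ P) ∧ (Q ∨ (Q ∨ R) ∧ (¬Q ∨ ¬R) ∨ ¬P)   [De Morgan]
≡ (¬Q ∨ P) ∧ (¬Q ∨ Q ∨ P) ∧ (¬Q ∨ R ∨ P) ∧ (¬R ∨ Q ∨ P) ∧ (¬R ∨ R ∨ P) ∧ (Q ∨ Q ∨ R ∨ ¬P) ∧ (Q ∨ ¬Q ∨ ¬R ∨ ¬P)   [distribute ∨ over ∧]
≡ (¬Q ∨ P) ∧ (¬R ∨ Q ∨ P) ∧ (Q ∨ R ∨ ¬P)   [simplify]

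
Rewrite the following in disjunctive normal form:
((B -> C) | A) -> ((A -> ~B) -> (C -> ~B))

(A & B) | ~C | ~B

((B -> C) | A) -> ((A -> ~B) -> (C -> ~B))
= ~((B -> C) | A) | ((A -> ~B) -> (C -> ~B))
= ~(~B | C | A) | ((A -> ~B) -> (C -> ~B))
= ~(~B | C | A) | ~(A -> ~B) | (C -> ~B)
= ~(~B | C | A) | ~(~A | ~B) | (C -> ~B)
= ~(~B | C | A) | ~(~A | ~B) | ~C | ~B
= (~~B & ~C & ~A) | ~(~A | ~B) | ~C | ~B
= (B & ~C & ~A) | ~(~A | ~B) | ~C | ~B
= (B & ~C & ~A) | (~~A & ~~B) | ~C | ~B
= (B & ~C & ~A) | (A & ~~B) | ~C | ~B
= (B & ~C & ~A) | (A & B) | ~C | ~B
= (A & B) | ~C | ~B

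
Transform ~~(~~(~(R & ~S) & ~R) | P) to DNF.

~R | P

~~(~~(~(R & ~S) & ~R) | P)
≡ ~~(~(R & ~S) & ~R) | P   [double negation]
≡ (~(R & ~S) & ~R) | P   [double negation]
≡ ((~R | ~~S) & ~R) | P   [De Morgan]
≡ ((~R | S) & ~R) | P   [double negation]
≡ (~R & ~R) | (S & ~R) | P   [distribute & over |]
≡ ~R | P   [simplify]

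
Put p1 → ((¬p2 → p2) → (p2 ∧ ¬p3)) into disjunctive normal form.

¬p1 ∨ ¬p2 ∨ (p2 ∧ ¬p3)

p1 → ((¬p2 → p2) → (p2 ∧ ¬p3))
= ¬p1 ∨ ((¬p2 → p2) → (p2 ∧ ¬p3))
= ¬p1 ∨ ¬(¬p2 → p2) ∨ (p2 ∧ ¬p3)
= ¬p1 ∨ ¬(¬¬p2 ∨ p2) ∨ (p2 ∧ ¬p3)
= ¬p1 ∨ (¬¬¬p2 ∧ ¬p2) ∨ (p2 ∧ ¬p3)
= ¬p1 ∨ (¬p2 ∧ ¬p2) ∨ (p2 ∧ ¬p3)
= ¬p1 ∨ ¬p2 ∨ (p2 ∧ ¬p3)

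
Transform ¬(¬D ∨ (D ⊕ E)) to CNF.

¬(¬D ∨ (D ⊕ E))
≡ ¬(¬D ∨ ((D ∨ E) ∧ ¬(D ∧ E)))   [expand ⊕]
≡ ¬¬D ∧ ¬((D ∨ E) ∧ ¬(D ∧ E))   [De Morgan]
≡ D ∧ ¬((D ∨ E) ∧ ¬(D ∧ E))   [double negation]
≡ D ∧ (¬(D ∨ E) ∨ ¬¬(D ∧ E))   [De Morgan]
≡ D ∧ ((¬D ∧ ¬E) ∨ ¬¬(D ∧ E))   [De Morgan]
≡ D ∧ ((¬D ∧ ¬E) ∨ (D ∧ E))   [double negation]
≡ D ∧ (¬D ∨ D) ∧ (¬D ∨ E) ∧ (¬E ∨ D) ∧ (¬E ∨ E)   [distribute ∨ over ∧]
≡ D ∧ (¬D ∨ E)   [simplify]

D ∧ (¬D ∨ E)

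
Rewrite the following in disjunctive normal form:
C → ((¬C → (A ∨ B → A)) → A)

C → ((¬C → (A ∨ B → A)) → A)
≡ ¬C ∨ ((¬C → (A ∨ B → A)) → A)   — eliminate →
≡ ¬C ∨ ¬(¬C → (A ∨ B → A)) ∨ A   — eliminate →
≡ ¬C ∨ ¬(¬¬C ∨ (A ∨ B → A)) ∨ A   — eliminate →
≡ ¬C ∨ ¬(¬¬C ∨ ¬(A ∨ B) ∨ A) ∨ A   — eliminate →
≡ ¬C ∨ ¬¬¬C ∧ ¬¬(A ∨ B) ∧ ¬A ∨ A   — De Morgan
≡ ¬C ∨ ¬C ∧ ¬¬(A ∨ B) ∧ ¬A ∨ A   — double negation
≡ ¬C ∨ ¬C ∧ (A ∨ B) ∧ ¬A ∨ A   — double negation
≡ ¬C ∨ ¬C ∧ A ∧ ¬A ∨ ¬C ∧ B ∧ ¬A ∨ A   — distribute ∧ over ∨
≡ ¬C ∨ A   — simplify

¬C ∨ A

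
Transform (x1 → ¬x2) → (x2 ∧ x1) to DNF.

x1 ∧ x2

(x1 → ¬x2) → (x2 ∧ x1)
≡ ¬(x1 → ¬x2) ∨ (x2 ∧ x1)   — eliminate →
≡ ¬(¬x1 ∨ ¬x2) ∨ (x2 ∧ x1)   — eliminate →
≡ (¬¬x1 ∧ ¬¬x2) ∨ (x2 ∧ x1)   — De Morgan
≡ (x1 ∧ ¬¬x2) ∨ (x2 ∧ x1)   — double negation
≡ (x1 ∧ x2) ∨ (x2 ∧ x1)   — double negation
≡ x1 ∧ x2   — simplify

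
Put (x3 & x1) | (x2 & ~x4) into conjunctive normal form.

(x3 & x1) | (x2 & ~x4)
≡ (x3 | x2) & (x3 | ~x4) & (x1 | x2) & (x1 | ~x4)   (distribute | over &)

(x3 | x2) & (x3 | ~x4) & (x1 | x2) & (x1 | ~x4)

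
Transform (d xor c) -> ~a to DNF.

(d xor c) -> ~a
= ~(d xor c) | ~a   (eliminate ->)
= ~((d & ~c) | (~d & c)) | ~a   (expand xor)
= (~(d & ~c) & ~(~d & c)) | ~a   (De Morgan)
= ((~d | ~~c) & ~(~d & c)) | ~a   (De Morgan)
= ((~d | c) & ~(~d & c)) | ~a   (double negation)
= ((~d | c) & (~~d | ~c)) | ~a   (De Morgan)
= ((~d | c) & (d | ~c)) | ~a   (double negation)
= (~d & d) | (~d & ~c) | (c & d) | (c & ~c) | ~a   (distribute & over |)
= (~d & ~c) | (c & d) | ~a   (simplify)

(~d & ~c) | (c & d) | ~a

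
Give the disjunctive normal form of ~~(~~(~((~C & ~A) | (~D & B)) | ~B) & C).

~~(~~(~((~C & ~A) | (~D & B)) | ~B) & C)
⇔ ~~(~((~C & ~A) | (~D & B)) | ~B) & C   [double negation]
⇔ (~((~C & ~A) | (~D & B)) | ~B) & C   [double negation]
⇔ ((~(~C & ~A) & ~(~D & B)) | ~B) & C   [De Morgan]
⇔ (((~~C | ~~A) & ~(~D & B)) | ~B) & C   [De Morgan]
⇔ (((C | ~~A) & ~(~D & B)) | ~B) & C   [double negation]
⇔ (((C | A) & ~(~D & B)) | ~B) & C   [double negation]
⇔ (((C | A) & (~~D | ~B)) | ~B) & C   [De Morgan]
⇔ (((C | A) & (D | ~B)) | ~B) & C   [double negation]
⇔ (C & D & C) | (C & ~B & C) | (A & D & C) | (A & ~B & C) | (~B & C)   [distribute & over |]
⇔ (C & D) | (C & ~B)   [simplify]

(C & D) | (C & ~B)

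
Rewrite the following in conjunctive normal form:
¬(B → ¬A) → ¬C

¬B ∨ ¬A ∨ ¬C

¬(B → ¬A) → ¬C
≡ ¬¬(B → ¬A) ∨ ¬C   [eliminate →]
≡ ¬¬(¬B ∨ ¬A) ∨ ¬C   [eliminate →]
≡ ¬B ∨ ¬A ∨ ¬C   [double negation]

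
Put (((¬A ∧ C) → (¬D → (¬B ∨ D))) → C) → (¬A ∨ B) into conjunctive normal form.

¬C ∨ ¬A ∨ B

(((¬A ∧ C) → (¬D → (¬B ∨ D))) → C) → (¬A ∨ B)
≡ ¬(((¬A ∧ C) → (¬D → (¬B ∨ D))) → C) ∨ ¬A ∨ B   [eliminate →]
≡ ¬(¬((¬A ∧ C) → (¬D → (¬B ∨ D))) ∨ C) ∨ ¬A ∨ B   [eliminate →]
≡ ¬(¬(¬(¬A ∧ C) ∨ (¬D → (¬B ∨ D))) ∨ C) ∨ ¬A ∨ B   [eliminate →]
≡ ¬(¬(¬(¬A ∧ C) ∨ ¬¬D ∨ ¬B ∨ D) ∨ C) ∨ ¬A ∨ B   [eliminate →]
≡ (¬¬(¬(¬A ∧ C) ∨ ¬¬D ∨ ¬B ∨ D) ∧ ¬C) ∨ ¬A ∨ B   [De Morgan]
≡ ((¬(¬A ∧ C) ∨ ¬¬D ∨ ¬B ∨ D) ∧ ¬C) ∨ ¬A ∨ B   [double negation]
≡ ((¬¬A ∨ ¬C ∨ ¬¬D ∨ ¬B ∨ D) ∧ ¬C) ∨ ¬A ∨ B   [De Morgan]
≡ ((A ∨ ¬C ∨ ¬¬D ∨ ¬B ∨ D) ∧ ¬C) ∨ ¬A ∨ B   [double negation]
≡ ((A ∨ ¬C ∨ D ∨ ¬B ∨ D) ∧ ¬C) ∨ ¬A ∨ B   [double negation]
≡ (A ∨ ¬C ∨ D ∨ ¬B ∨ D ∨ ¬A ∨ B) ∧ (¬C ∨ ¬A ∨ B)   [distribute ∨ over ∧]
≡ ¬C ∨ ¬A ∨ B   [simplify]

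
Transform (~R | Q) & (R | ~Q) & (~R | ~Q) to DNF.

~R & ~Q

(~R | Q) & (R | ~Q) & (~R | ~Q)
≡ (~R & R & ~R) | (~R & R & ~Q) | (~R & ~Q & ~R) | (~R & ~Q & ~Q) | (Q & R & ~R) | (Q & R & ~Q) | (Q & ~Q & ~R) | (Q & ~Q & ~Q)   — distribute & over |
≡ ~R & ~Q   — simplify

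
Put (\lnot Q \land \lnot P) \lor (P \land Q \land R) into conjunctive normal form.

(\lnot Q \land \lnot P) \lor (P \land Q \land R)
≡ (\lnot Q \lor P) \land (\lnot Q \lor Q) \land (\lnot Q \lor R) \land (\lnot P \lor P) \land (\lnot P \lor Q) \land (\lnot P \lor R)   [distribute \lor over \land]
≡ (\lnot Q \lor P) \land (\lnot Q \lor R) \land (\lnot P \lor Q) \land (\lnot P \lor R)   [simplify]

(\lnot Q \lor P) \land (\lnot Q \lor R) \land (\lnot P \lor Q) \land (\lnot P \lor R)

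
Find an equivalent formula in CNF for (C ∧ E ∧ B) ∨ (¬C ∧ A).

(C ∨ A) ∧ (E ∨ ¬C) ∧ (E ∨ A) ∧ (B ∨ ¬C) ∧ (B ∨ A)

(C ∧ E ∧ B) ∨ (¬C ∧ A)
⇔ (C ∨ ¬C) ∧ (C ∨ A) ∧ (E ∨ ¬C) ∧ (E ∨ A) ∧ (B ∨ ¬C) ∧ (B ∨ A)
⇔ (C ∨ A) ∧ (E ∨ ¬C) ∧ (E ∨ A) ∧ (B ∨ ¬C) ∧ (B ∨ A)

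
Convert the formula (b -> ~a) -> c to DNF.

(b -> ~a) -> c
= ~(b -> ~a) | c   (eliminate ->)
= ~(~b | ~a) | c   (eliminate ->)
= (~~b & ~~a) | c   (De Morgan)
= (b & ~~a) | c   (double negation)
= (b & a) | c   (double negation)

(b & a) | c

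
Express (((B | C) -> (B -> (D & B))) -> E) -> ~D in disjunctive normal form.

(~B & ~E) | (D & B & ~E) | ~D

(((B | C) -> (B -> (D & B))) -> E) -> ~D
⇔ ~(((B | C) -> (B -> (D & B))) -> E) | ~D   [eliminate ->]
⇔ ~(~((B | C) -> (B -> (D & B))) | E) | ~D   [eliminate ->]
⇔ ~(~(~(B | C) | (B -> (D & B))) | E) | ~D   [eliminate ->]
⇔ ~(~(~(B | C) | ~B | (D & B)) | E) | ~D   [eliminate ->]
⇔ (~~(~(B | C) | ~B | (D & B)) & ~E) | ~D   [De Morgan]
⇔ ((~(B | C) | ~B | (D & B)) & ~E) | ~D   [double negation]
⇔ (((~B & ~C) | ~B | (D & B)) & ~E) | ~D   [De Morgan]
⇔ (~B & ~C & ~E) | (~B & ~E) | (D & B & ~E) | ~D   [distribute & over |]
⇔ (~B & ~E) | (D & B & ~E) | ~D   [simplify]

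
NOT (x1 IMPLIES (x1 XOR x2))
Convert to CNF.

NOT (x1 IMPLIES (x1 XOR x2))
⇔ NOT (NOT x1 OR (x1 XOR x2))   — eliminate IMPLIES
⇔ NOT (NOT x1 OR ((x1 OR x2) AND NOT (x1 AND x2)))   — expand XOR
⇔ NOT NOT x1 AND NOT ((x1 OR x2) AND NOT (x1 AND x2))   — De Morgan
⇔ x1 AND NOT ((x1 OR x2) AND NOT (x1 AND x2))   — double negation
⇔ x1 AND (NOT (x1 OR x2) OR NOT NOT (x1 AND x2))   — De Morgan
⇔ x1 AND ((NOT x1 AND NOT x2) OR NOT NOT (x1 AND x2))   — De Morgan
⇔ x1 AND ((NOT x1 AND NOT x2) OR (x1 AND x2))   — double negation
⇔ x1 AND (NOT x1 OR x1) AND (NOT x1 OR x2) AND (NOT x2 OR x1) AND (NOT x2 OR x2)   — distribute OR over AND
⇔ x1 AND (NOT x1 OR x2)   — simplify

x1 AND (NOT x1 OR x2)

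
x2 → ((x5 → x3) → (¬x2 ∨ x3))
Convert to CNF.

x2 → ((x5 → x3) → (¬x2 ∨ x3))
≡ ¬x2 ∨ ((x5 → x3) → (¬x2 ∨ x3))   (eliminate →)
≡ ¬x2 ∨ ¬(x5 → x3) ∨ ¬x2 ∨ x3   (eliminate →)
≡ ¬x2 ∨ ¬(¬x5 ∨ x3) ∨ ¬x2 ∨ x3   (eliminate →)
≡ ¬x2 ∨ (¬¬x5 ∧ ¬x3) ∨ ¬x2 ∨ x3   (De Morgan)
≡ ¬x2 ∨ (x5 ∧ ¬x3) ∨ ¬x2 ∨ x3   (double negation)
≡ (¬x2 ∨ x5 ∨ ¬x2 ∨ x3) ∧ (¬x2 ∨ ¬x3 ∨ ¬x2 ∨ x3)   (distribute ∨ over ∧)
≡ ¬x2 ∨ x5 ∨ x3   (simplify)

¬x2 ∨ x5 ∨ x3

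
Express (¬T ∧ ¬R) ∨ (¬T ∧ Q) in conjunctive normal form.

¬T ∧ (¬R ∨ Q)

(¬T ∧ ¬R) ∨ (¬T ∧ Q)
≡ (¬T ∨ ¬T) ∧ (¬T ∨ Q) ∧ (¬R ∨ ¬T) ∧ (¬R ∨ Q)   [distribute ∨ over ∧]
≡ ¬T ∧ (¬R ∨ Q)   [simplify]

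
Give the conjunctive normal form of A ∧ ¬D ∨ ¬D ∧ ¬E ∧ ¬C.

(A ∨ ¬E) ∧ (A ∨ ¬C) ∧ ¬D

A ∧ ¬D ∨ ¬D ∧ ¬E ∧ ¬C
⇔ (A ∨ ¬D) ∧ (A ∨ ¬E) ∧ (A ∨ ¬C) ∧ (¬D ∨ ¬D) ∧ (¬D ∨ ¬E) ∧ (¬D ∨ ¬C)   [distribute ∨ over ∧]
⇔ (A ∨ ¬E) ∧ (A ∨ ¬C) ∧ ¬D   [simplify]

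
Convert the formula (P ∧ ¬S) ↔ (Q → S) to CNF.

(P ∧ ¬S) ↔ (Q → S)
= ((P ∧ ¬S) → (Q → S)) ∧ ((Q → S) → (P ∧ ¬S))   — eliminate ↔
= (¬(P ∧ ¬S) ∨ (Q → S)) ∧ ((Q → S) → (P ∧ ¬S))   — eliminate →
= (¬(P ∧ ¬S) ∨ ¬Q ∨ S) ∧ ((Q → S) → (P ∧ ¬S))   — eliminate →
= (¬(P ∧ ¬S) ∨ ¬Q ∨ S) ∧ (¬(Q → S) ∨ (P ∧ ¬S))   — eliminate →
= (¬(P ∧ ¬S) ∨ ¬Q ∨ S) ∧ (¬(¬Q ∨ S) ∨ (P ∧ ¬S))   — eliminate →
= (¬P ∨ ¬¬S ∨ ¬Q ∨ S) ∧ (¬(¬Q ∨ S) ∨ (P ∧ ¬S))   — De Morgan
= (¬P ∨ S ∨ ¬Q ∨ S) ∧ (¬(¬Q ∨ S) ∨ (P ∧ ¬S))   — double negation
= (¬P ∨ S ∨ ¬Q ∨ S) ∧ ((¬¬Q ∧ ¬S) ∨ (P ∧ ¬S))   — De Morgan
= (¬P ∨ S ∨ ¬Q ∨ S) ∧ ((Q ∧ ¬S) ∨ (P ∧ ¬S))   — double negation
= (¬P ∨ S ∨ ¬Q ∨ S) ∧ (Q ∨ P) ∧ (Q ∨ ¬S) ∧ (¬S ∨ P) ∧ (¬S ∨ ¬S)   — distribute ∨ over ∧
= (¬P ∨ S ∨ ¬Q) ∧ (Q ∨ P) ∧ ¬S   — simplify

(¬P ∨ S ∨ ¬Q) ∧ (Q ∨ P) ∧ ¬S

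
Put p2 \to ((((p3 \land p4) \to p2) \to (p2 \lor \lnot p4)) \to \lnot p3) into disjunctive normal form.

\lnot p2 \lor \lnot p3

p2 \to ((((p3 \land p4) \to p2) \to (p2 \lor \lnot p4)) \to \lnot p3)
≡ \lnot p2 \lor ((((p3 \land p4) \to p2) \to (p2 \lor \lnot p4)) \to \lnot p3)   [eliminate \to]
≡ \lnot p2 \lor \lnot (((p3 \land p4) \to p2) \to (p2 \lor \lnot p4)) \lor \lnot p3   [eliminate \to]
≡ \lnot p2 \lor \lnot (\lnot ((p3 \land p4) \to p2) \lor p2 \lor \lnot p4) \lor \lnot p3   [eliminate \to]
≡ \lnot p2 \lor \lnot (\lnot (\lnot (p3 \land p4) \lor p2) \lor p2 \lor \lnot p4) \lor \lnot p3   [eliminate \to]
≡ \lnot p2 \lor (\lnot \lnot (\lnot (p3 \land p4) \lor p2) \land \lnot p2 \land \lnot \lnot p4) \lor \lnot p3   [De Morgan]
≡ \lnot p2 \lor ((\lnot (p3 \land p4) \lor p2) \land \lnot p2 \land \lnot \lnot p4) \lor \lnot p3   [double negation]
≡ \lnot p2 \lor ((\lnot p3 \lor \lnot p4 \lor p2) \land \lnot p2 \land \lnot \lnot p4) \lor \lnot p3   [De Morgan]
≡ \lnot p2 \lor ((\lnot p3 \lor \lnot p4 \lor p2) \land \lnot p2 \land p4) \lor \lnot p3   [double negation]
≡ \lnot p2 \lor (\lnot p3 \land \lnot p2 \land p4) \lor (\lnot p4 \land \lnot p2 \land p4) \lor (p2 \land \lnot p2 \land p4) \lor \lnot p3   [distribute \land over \lor]
≡ \lnot p2 \lor \lnot p3   [simplify]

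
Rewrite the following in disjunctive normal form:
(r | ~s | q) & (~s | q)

(r | ~s | q) & (~s | q)
≡ (r & ~s) | (r & q) | (~s & ~s) | (~s & q) | (q & ~s) | (q & q)   — distribute & over |
≡ ~s | q   — simplify

~s | q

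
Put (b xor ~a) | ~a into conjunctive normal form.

(b xor ~a) | ~a
= ((b | ~a) & ~(b & ~a)) | ~a   [expand xor]
= ((b | ~a) & (~b | ~~a)) | ~a   [De Morgan]
= ((b | ~a) & (~b | a)) | ~a   [double negation]
= (b | ~a | ~a) & (~b | a | ~a)   [distribute | over &]
= b | ~a   [simplify]

b | ~a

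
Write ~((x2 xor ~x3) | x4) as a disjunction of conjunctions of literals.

(~x2 & x3 & ~x4) | (~x3 & x2 & ~x4)

~((x2 xor ~x3) | x4)
≡ ~((x2 & ~~x3) | (~x2 & ~x3) | x4)
≡ ~(x2 & ~~x3) & ~(~x2 & ~x3) & ~x4
≡ (~x2 | ~~~x3) & ~(~x2 & ~x3) & ~x4
≡ (~x2 | ~x3) & ~(~x2 & ~x3) & ~x4
≡ (~x2 | ~x3) & (~~x2 | ~~x3) & ~x4
≡ (~x2 | ~x3) & (x2 | ~~x3) & ~x4
≡ (~x2 | ~x3) & (x2 | x3) & ~x4
≡ (~x2 & x2 & ~x4) | (~x2 & x3 & ~x4) | (~x3 & x2 & ~x4) | (~x3 & x3 & ~x4)
≡ (~x2 & x3 & ~x4) | (~x3 & x2 & ~x4)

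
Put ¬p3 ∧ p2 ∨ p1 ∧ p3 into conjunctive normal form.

¬p3 ∧ p2 ∨ p1 ∧ p3
⇔ (¬p3 ∨ p1) ∧ (¬p3 ∨ p3) ∧ (p2 ∨ p1) ∧ (p2 ∨ p3)   [distribute ∨ over ∧]
⇔ (¬p3 ∨ p1) ∧ (p2 ∨ p1) ∧ (p2 ∨ p3)   [simplify]

(¬p3 ∨ p1) ∧ (p2 ∨ p1) ∧ (p2 ∨ p3)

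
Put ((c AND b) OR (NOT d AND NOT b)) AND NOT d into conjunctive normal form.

((c AND b) OR (NOT d AND NOT b)) AND NOT d
= (c OR NOT d) AND (c OR NOT b) AND (b OR NOT d) AND (b OR NOT b) AND NOT d   [distribute OR over AND]
= (c OR NOT b) AND NOT d   [simplify]

(c OR NOT b) AND NOT d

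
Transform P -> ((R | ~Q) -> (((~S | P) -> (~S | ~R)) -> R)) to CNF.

P -> ((R | ~Q) -> (((~S | P) -> (~S | ~R)) -> R))
= ~P | ((R | ~Q) -> (((~S | P) -> (~S | ~R)) -> R))   — eliminate ->
= ~P | ~(R | ~Q) | (((~S | P) -> (~S | ~R)) -> R)   — eliminate ->
= ~P | ~(R | ~Q) | ~((~S | P) -> (~S | ~R)) | R   — eliminate ->
= ~P | ~(R | ~Q) | ~(~(~S | P) | ~S | ~R) | R   — eliminate ->
= ~P | (~R & ~~Q) | ~(~(~S | P) | ~S | ~R) | R   — De Morgan
= ~P | (~R & Q) | ~(~(~S | P) | ~S | ~R) | R   — double negation
= ~P | (~R & Q) | (~~(~S | P) & ~~S & ~~R) | R   — De Morgan
= ~P | (~R & Q) | ((~S | P) & ~~S & ~~R) | R   — double negation
= ~P | (~R & Q) | ((~S | P) & S & ~~R) | R   — double negation
= ~P | (~R & Q) | ((~S | P) & S & R) | R   — double negation
= (~P | ~R | ~S | P | R) & (~P | ~R | S | R) & (~P | ~R | R | R) & (~P | Q | ~S | P | R) & (~P | Q | S | R) & (~P | Q | R | R)   — distribute | over &
= ~P | Q | R   — simplify

~P | Q | R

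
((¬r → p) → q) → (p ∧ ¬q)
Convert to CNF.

(r ∨ p) ∧ ¬q

((¬r → p) → q) → (p ∧ ¬q)
≡ ¬((¬r → p) → q) ∨ (p ∧ ¬q)   [eliminate →]
≡ ¬(¬(¬r → p) ∨ q) ∨ (p ∧ ¬q)   [eliminate →]
≡ ¬(¬(¬¬r ∨ p) ∨ q) ∨ (p ∧ ¬q)   [eliminate →]
≡ (¬¬(¬¬r ∨ p) ∧ ¬q) ∨ (p ∧ ¬q)   [De Morgan]
≡ ((¬¬r ∨ p) ∧ ¬q) ∨ (p ∧ ¬q)   [double negation]
≡ ((r ∨ p) ∧ ¬q) ∨ (p ∧ ¬q)   [double negation]
≡ (r ∨ p ∨ p) ∧ (r ∨ p ∨ ¬q) ∧ (¬q ∨ p) ∧ (¬q ∨ ¬q)   [distribute ∨ over ∧]
≡ (r ∨ p) ∧ ¬q   [simplify]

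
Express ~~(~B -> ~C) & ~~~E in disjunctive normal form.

~~(~B -> ~C) & ~~~E
≡ ~~(~~B | ~C) & ~~~E   [eliminate ->]
≡ (~~B | ~C) & ~~~E   [double negation]
≡ (B | ~C) & ~~~E   [double negation]
≡ (B | ~C) & ~E   [double negation]
≡ (B & ~E) | (~C & ~E)   [distribute & over |]

(B & ~E) | (~C & ~E)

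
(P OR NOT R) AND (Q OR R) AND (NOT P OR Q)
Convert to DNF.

(P OR NOT R) AND (Q OR R) AND (NOT P OR Q)
⇔ (P AND Q AND NOT P) OR (P AND Q AND Q) OR (P AND R AND NOT P) OR (P AND R AND Q) OR (NOT R AND Q AND NOT P) OR (NOT R AND Q AND Q) OR (NOT R AND R AND NOT P) OR (NOT R AND R AND Q)   (distribute AND over OR)
⇔ (P AND Q) OR (NOT R AND Q)   (simplify)

(P AND Q) OR (NOT R AND Q)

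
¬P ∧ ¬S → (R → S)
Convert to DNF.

¬P ∧ ¬S → (R → S)
≡ ¬(¬P ∧ ¬S) ∨ (R → S)   (eliminate →)
≡ ¬(¬P ∧ ¬S) ∨ ¬R ∨ S   (eliminate →)
≡ ¬¬P ∨ ¬¬S ∨ ¬R ∨ S   (De Morgan)
≡ P ∨ ¬¬S ∨ ¬R ∨ S   (double negation)
≡ P ∨ S ∨ ¬R ∨ S   (double negation)
≡ P ∨ S ∨ ¬R   (simplify)

P ∨ S ∨ ¬R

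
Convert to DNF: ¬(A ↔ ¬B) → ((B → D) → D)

(¬A ∧ B) ∨ (¬B ∧ A) ∨ (B ∧ ¬D) ∨ D

¬(A ↔ ¬B) → ((B → D) → D)
= ¬¬(A ↔ ¬B) ∨ ((B → D) → D)   [eliminate →]
= ¬¬((A → ¬B) ∧ (¬B → A)) ∨ ((B → D) → D)   [eliminate ↔]
= ¬¬((¬A ∨ ¬B) ∧ (¬B → A)) ∨ ((B → D) → D)   [eliminate →]
= ¬¬((¬A ∨ ¬B) ∧ (¬¬B ∨ A)) ∨ ((B → D) → D)   [eliminate →]
= ¬¬((¬A ∨ ¬B) ∧ (¬¬B ∨ A)) ∨ ¬(B → D) ∨ D   [eliminate →]
= ¬¬((¬A ∨ ¬B) ∧ (¬¬B ∨ A)) ∨ ¬(¬B ∨ D) ∨ D   [eliminate →]
= ((¬A ∨ ¬B) ∧ (¬¬B ∨ A)) ∨ ¬(¬B ∨ D) ∨ D   [double negation]
= ((¬A ∨ ¬B) ∧ (B ∨ A)) ∨ ¬(¬B ∨ D) ∨ D   [double negation]
= ((¬A ∨ ¬B) ∧ (B ∨ A)) ∨ (¬¬B ∧ ¬D) ∨ D   [De Morgan]
= ((¬A ∨ ¬B) ∧ (B ∨ A)) ∨ (B ∧ ¬D) ∨ D   [double negation]
= (¬A ∧ B) ∨ (¬A ∧ A) ∨ (¬B ∧ B) ∨ (¬B ∧ A) ∨ (B ∧ ¬D) ∨ D   [distribute ∧ over ∨]
= (¬A ∧ B) ∨ (¬B ∧ A) ∨ (B ∧ ¬D) ∨ D   [simplify]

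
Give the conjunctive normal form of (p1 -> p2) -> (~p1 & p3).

(p1 -> p2) -> (~p1 & p3)
⇔ ~(p1 -> p2) | (~p1 & p3)   — eliminate ->
⇔ ~(~p1 | p2) | (~p1 & p3)   — eliminate ->
⇔ (~~p1 & ~p2) | (~p1 & p3)   — De Morgan
⇔ (p1 & ~p2) | (~p1 & p3)   — double negation
⇔ (p1 | ~p1) & (p1 | p3) & (~p2 | ~p1) & (~p2 | p3)   — distribute | over &
⇔ (p1 | p3) & (~p2 | ~p1) & (~p2 | p3)   — simplify

(p1 | p3) & (~p2 | ~p1) & (~p2 | p3)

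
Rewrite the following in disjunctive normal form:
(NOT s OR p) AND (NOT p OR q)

(NOT s AND NOT p) OR (NOT s AND q) OR (p AND q)

(NOT s OR p) AND (NOT p OR q)
≡ (NOT s AND NOT p) OR (NOT s AND q) OR (p AND NOT p) OR (p AND q)   [distribute AND over OR]
≡ (NOT s AND NOT p) OR (NOT s AND q) OR (p AND q)   [simplify]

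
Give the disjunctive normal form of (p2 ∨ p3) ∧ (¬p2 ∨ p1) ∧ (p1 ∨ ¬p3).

(p2 ∨ p3) ∧ (¬p2 ∨ p1) ∧ (p1 ∨ ¬p3)
⇔ (p2 ∧ ¬p2 ∧ p1) ∨ (p2 ∧ ¬p2 ∧ ¬p3) ∨ (p2 ∧ p1 ∧ p1) ∨ (p2 ∧ p1 ∧ ¬p3) ∨ (p3 ∧ ¬p2 ∧ p1) ∨ (p3 ∧ ¬p2 ∧ ¬p3) ∨ (p3 ∧ p1 ∧ p1) ∨ (p3 ∧ p1 ∧ ¬p3)
⇔ (p2 ∧ p1) ∨ (p3 ∧ p1)

(p2 ∧ p1) ∨ (p3 ∧ p1)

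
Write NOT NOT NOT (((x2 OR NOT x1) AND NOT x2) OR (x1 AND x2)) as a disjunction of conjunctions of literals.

(NOT x2 AND x1) OR (x2 AND NOT x1)

NOT NOT NOT (((x2 OR NOT x1) AND NOT x2) OR (x1 AND x2))
⇔ NOT (((x2 OR NOT x1) AND NOT x2) OR (x1 AND x2))   [double negation]
⇔ NOT ((x2 OR NOT x1) AND NOT x2) AND NOT (x1 AND x2)   [De Morgan]
⇔ (NOT (x2 OR NOT x1) OR NOT NOT x2) AND NOT (x1 AND x2)   [De Morgan]
⇔ ((NOT x2 AND NOT NOT x1) OR NOT NOT x2) AND NOT (x1 AND x2)   [De Morgan]
⇔ ((NOT x2 AND x1) OR NOT NOT x2) AND NOT (x1 AND x2)   [double negation]
⇔ ((NOT x2 AND x1) OR x2) AND NOT (x1 AND x2)   [double negation]
⇔ ((NOT x2 AND x1) OR x2) AND (NOT x1 OR NOT x2)   [De Morgan]
⇔ (NOT x2 AND x1 AND NOT x1) OR (NOT x2 AND x1 AND NOT x2) OR (x2 AND NOT x1) OR (x2 AND NOT x2)   [distribute AND over OR]
⇔ (NOT x2 AND x1) OR (x2 AND NOT x1)   [simplify]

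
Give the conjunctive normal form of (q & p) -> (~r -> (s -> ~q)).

~q | ~p | r | ~s

(q & p) -> (~r -> (s -> ~q))
≡ ~(q & p) | (~r -> (s -> ~q))
≡ ~(q & p) | ~~r | (s -> ~q)
≡ ~(q & p) | ~~r | ~s | ~q
≡ ~q | ~p | ~~r | ~s | ~q
≡ ~q | ~p | r | ~s | ~q
≡ ~q | ~p | r | ~s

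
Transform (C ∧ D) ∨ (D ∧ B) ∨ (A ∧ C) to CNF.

(C ∧ D) ∨ (D ∧ B) ∨ (A ∧ C)
≡ (C ∨ D ∨ A) ∧ (C ∨ D ∨ C) ∧ (C ∨ B ∨ A) ∧ (C ∨ B ∨ C) ∧ (D ∨ D ∨ A) ∧ (D ∨ D ∨ C) ∧ (D ∨ B ∨ A) ∧ (D ∨ B ∨ C)   [distribute ∨ over ∧]
≡ (C ∨ D) ∧ (C ∨ B) ∧ (D ∨ A)   [simplify]

(C ∨ D) ∧ (C ∨ B) ∧ (D ∨ A)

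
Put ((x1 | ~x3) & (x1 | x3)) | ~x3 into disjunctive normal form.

x1 | ~x3

((x1 | ~x3) & (x1 | x3)) | ~x3
≡ (x1 & x1) | (x1 & x3) | (~x3 & x1) | (~x3 & x3) | ~x3   [distribute & over |]
≡ x1 | ~x3   [simplify]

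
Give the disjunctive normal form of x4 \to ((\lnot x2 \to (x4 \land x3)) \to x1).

x4 \to ((\lnot x2 \to (x4 \land x3)) \to x1)
⇔ \lnot x4 \lor ((\lnot x2 \to (x4 \land x3)) \to x1)   [eliminate \to]
⇔ \lnot x4 \lor \lnot (\lnot x2 \to (x4 \land x3)) \lor x1   [eliminate \to]
⇔ \lnot x4 \lor \lnot (\lnot \lnot x2 \lor (x4 \land x3)) \lor x1   [eliminate \to]
⇔ \lnot x4 \lor (\lnot \lnot \lnot x2 \land \lnot (x4 \land x3)) \lor x1   [De Morgan]
⇔ \lnot x4 \lor (\lnot x2 \land \lnot (x4 \land x3)) \lor x1   [double negation]
⇔ \lnot x4 \lor (\lnot x2 \land (\lnot x4 \lor \lnot x3)) \lor x1   [De Morgan]
⇔ \lnot x4 \lor (\lnot x2 \land \lnot x4) \lor (\lnot x2 \land \lnot x3) \lor x1   [distribute \land over \lor]
⇔ \lnot x4 \lor (\lnot x2 \land \lnot x3) \lor x1   [simplify]

\lnot x4 \lor (\lnot x2 \land \lnot x3) \lor x1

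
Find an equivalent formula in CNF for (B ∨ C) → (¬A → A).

(¬B ∨ A) ∧ (¬C ∨ A)

(B ∨ C) → (¬A → A)
≡ ¬(B ∨ C) ∨ (¬A → A)   (eliminate →)
≡ ¬(B ∨ C) ∨ ¬¬A ∨ A   (eliminate →)
≡ (¬B ∧ ¬C) ∨ ¬¬A ∨ A   (De Morgan)
≡ (¬B ∧ ¬C) ∨ A ∨ A   (double negation)
≡ (¬B ∨ A ∨ A) ∧ (¬C ∨ A ∨ A)   (distribute ∨ over ∧)
≡ (¬B ∨ A) ∧ (¬C ∨ A)   (simplify)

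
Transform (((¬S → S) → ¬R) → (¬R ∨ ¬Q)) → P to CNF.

(((¬S → S) → ¬R) → (¬R ∨ ¬Q)) → P
= ¬(((¬S → S) → ¬R) → (¬R ∨ ¬Q)) ∨ P   [eliminate →]
= ¬(¬((¬S → S) → ¬R) ∨ ¬R ∨ ¬Q) ∨ P   [eliminate →]
= ¬(¬(¬(¬S → S) ∨ ¬R) ∨ ¬R ∨ ¬Q) ∨ P   [eliminate →]
= ¬(¬(¬(¬¬S ∨ S) ∨ ¬R) ∨ ¬R ∨ ¬Q) ∨ P   [eliminate →]
= (¬¬(¬(¬¬S ∨ S) ∨ ¬R) ∧ ¬¬R ∧ ¬¬Q) ∨ P   [De Morgan]
= ((¬(¬¬S ∨ S) ∨ ¬R) ∧ ¬¬R ∧ ¬¬Q) ∨ P   [double negation]
= (((¬¬¬S ∧ ¬S) ∨ ¬R) ∧ ¬¬R ∧ ¬¬Q) ∨ P   [De Morgan]
= (((¬S ∧ ¬S) ∨ ¬R) ∧ ¬¬R ∧ ¬¬Q) ∨ P   [double negation]
= (((¬S ∧ ¬S) ∨ ¬R) ∧ R ∧ ¬¬Q) ∨ P   [double negation]
= (((¬S ∧ ¬S) ∨ ¬R) ∧ R ∧ Q) ∨ P   [double negation]
= (¬S ∨ ¬R ∨ P) ∧ (¬S ∨ ¬R ∨ P) ∧ (R ∨ P) ∧ (Q ∨ P)   [distribute ∨ over ∧]
= (¬S ∨ ¬R ∨ P) ∧ (R ∨ P) ∧ (Q ∨ P)   [simplify]

(¬S ∨ ¬R ∨ P) ∧ (R ∨ P) ∧ (Q ∨ P)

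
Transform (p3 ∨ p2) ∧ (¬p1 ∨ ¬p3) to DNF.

(p3 ∧ ¬p1) ∨ (p2 ∧ ¬p1) ∨ (p2 ∧ ¬p3)

(p3 ∨ p2) ∧ (¬p1 ∨ ¬p3)
≡ (p3 ∧ ¬p1) ∨ (p3 ∧ ¬p3) ∨ (p2 ∧ ¬p1) ∨ (p2 ∧ ¬p3)   [distribute ∧ over ∨]
≡ (p3 ∧ ¬p1) ∨ (p2 ∧ ¬p1) ∨ (p2 ∧ ¬p3)   [simplify]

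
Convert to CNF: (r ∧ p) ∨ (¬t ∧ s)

(r ∨ ¬t) ∧ (r ∨ s) ∧ (p ∨ ¬t) ∧ (p ∨ s)

(r ∧ p) ∨ (¬t ∧ s)
≡ (r ∨ ¬t) ∧ (r ∨ s) ∧ (p ∨ ¬t) ∧ (p ∨ s)   — distribute ∨ over ∧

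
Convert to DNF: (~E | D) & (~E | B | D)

~E | D

(~E | D) & (~E | B | D)
⇔ (~E & ~E) | (~E & B) | (~E & D) | (D & ~E) | (D & B) | (D & D)   (distribute & over |)
⇔ ~E | D   (simplify)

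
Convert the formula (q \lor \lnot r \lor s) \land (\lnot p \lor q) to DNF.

(q \lor \lnot r \lor s) \land (\lnot p \lor q)
≡ (q \land \lnot p) \lor (q \land q) \lor (\lnot r \land \lnot p) \lor (\lnot r \land q) \lor (s \land \lnot p) \lor (s \land q)   [distribute \land over \lor]
≡ q \lor (\lnot r \land \lnot p) \lor (s \land \lnot p)   [simplify]

q \lor (\lnot r \land \lnot p) \lor (s \land \lnot p)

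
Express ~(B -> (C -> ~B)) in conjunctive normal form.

~(B -> (C -> ~B))
⇔ ~(~B | (C -> ~B))   (eliminate ->)
⇔ ~(~B | ~C | ~B)   (eliminate ->)
⇔ ~~B & ~~C & ~~B   (De Morgan)
⇔ B & ~~C & ~~B   (double negation)
⇔ B & C & ~~B   (double negation)
⇔ B & C & B   (double negation)
⇔ B & C   (simplify)

B & C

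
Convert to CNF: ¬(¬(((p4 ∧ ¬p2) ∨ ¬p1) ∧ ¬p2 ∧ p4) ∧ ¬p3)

(¬p2 ∨ p3) ∧ (p4 ∨ p3)

¬(¬(((p4 ∧ ¬p2) ∨ ¬p1) ∧ ¬p2 ∧ p4) ∧ ¬p3)
≡ ¬¬(((p4 ∧ ¬p2) ∨ ¬p1) ∧ ¬p2 ∧ p4) ∨ ¬¬p3   [De Morgan]
≡ (((p4 ∧ ¬p2) ∨ ¬p1) ∧ ¬p2 ∧ p4) ∨ ¬¬p3   [double negation]
≡ (((p4 ∧ ¬p2) ∨ ¬p1) ∧ ¬p2 ∧ p4) ∨ p3   [double negation]
≡ (p4 ∨ ¬p1 ∨ p3) ∧ (¬p2 ∨ ¬p1 ∨ p3) ∧ (¬p2 ∨ p3) ∧ (p4 ∨ p3)   [distribute ∨ over ∧]
≡ (¬p2 ∨ p3) ∧ (p4 ∨ p3)   [simplify]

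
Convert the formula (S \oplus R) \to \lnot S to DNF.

(R \land S) \lor \lnot S

(S \oplus R) \to \lnot S
= \lnot (S \oplus R) \lor \lnot S   [eliminate \to]
= \lnot ((S \land \lnot R) \lor (\lnot S \land R)) \lor \lnot S   [expand \oplus]
= (\lnot (S \land \lnot R) \land \lnot (\lnot S \land R)) \lor \lnot S   [De Morgan]
= ((\lnot S \lor \lnot \lnot R) \land \lnot (\lnot S \land R)) \lor \lnot S   [De Morgan]
= ((\lnot S \lor R) \land \lnot (\lnot S \land R)) \lor \lnot S   [double negation]
= ((\lnot S \lor R) \land (\lnot \lnot S \lor \lnot R)) \lor \lnot S   [De Morgan]
= ((\lnot S \lor R) \land (S \lor \lnot R)) \lor \lnot S   [double negation]
= (\lnot S \land S) \lor (\lnot S \land \lnot R) \lor (R \land S) \lor (R \land \lnot R) \lor \lnot S   [distribute \land over \lor]
= (R \land S) \lor \lnot S   [simplify]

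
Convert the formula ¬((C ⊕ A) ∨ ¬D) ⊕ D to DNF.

¬((C ⊕ A) ∨ ¬D) ⊕ D
⇔ (¬((C ⊕ A) ∨ ¬D) ∧ ¬D) ∨ (¬¬((C ⊕ A) ∨ ¬D) ∧ D)   [expand ⊕]
⇔ (¬((C ∧ ¬A) ∨ (¬C ∧ A) ∨ ¬D) ∧ ¬D) ∨ (¬¬((C ⊕ A) ∨ ¬D) ∧ D)   [expand ⊕]
⇔ (¬((C ∧ ¬A) ∨ (¬C ∧ A) ∨ ¬D) ∧ ¬D) ∨ (¬¬((C ∧ ¬A) ∨ (¬C ∧ A) ∨ ¬D) ∧ D)   [expand ⊕]
⇔ (¬(C ∧ ¬A) ∧ ¬(¬C ∧ A) ∧ ¬¬D ∧ ¬D) ∨ (¬¬((C ∧ ¬A) ∨ (¬C ∧ A) ∨ ¬D) ∧ D)   [De Morgan]
⇔ ((¬C ∨ ¬¬A) ∧ ¬(¬C ∧ A) ∧ ¬¬D ∧ ¬D) ∨ (¬¬((C ∧ ¬A) ∨ (¬C ∧ A) ∨ ¬D) ∧ D)   [De Morgan]
⇔ ((¬C ∨ A) ∧ ¬(¬C ∧ A) ∧ ¬¬D ∧ ¬D) ∨ (¬¬((C ∧ ¬A) ∨ (¬C ∧ A) ∨ ¬D) ∧ D)   [double negation]
⇔ ((¬C ∨ A) ∧ (¬¬C ∨ ¬A) ∧ ¬¬D ∧ ¬D) ∨ (¬¬((C ∧ ¬A) ∨ (¬C ∧ A) ∨ ¬D) ∧ D)   [De Morgan]
⇔ ((¬C ∨ A) ∧ (C ∨ ¬A) ∧ ¬¬D ∧ ¬D) ∨ (¬¬((C ∧ ¬A) ∨ (¬C ∧ A) ∨ ¬D) ∧ D)   [double negation]
⇔ ((¬C ∨ A) ∧ (C ∨ ¬A) ∧ D ∧ ¬D) ∨ (¬¬((C ∧ ¬A) ∨ (¬C ∧ A) ∨ ¬D) ∧ D)   [double negation]
⇔ ((¬C ∨ A) ∧ (C ∨ ¬A) ∧ D ∧ ¬D) ∨ (((C ∧ ¬A) ∨ (¬C ∧ A) ∨ ¬D) ∧ D)   [double negation]
⇔ (¬C ∧ C ∧ D ∧ ¬D) ∨ (¬C ∧ ¬A ∧ D ∧ ¬D) ∨ (A ∧ C ∧ D ∧ ¬D) ∨ (A ∧ ¬A ∧ D ∧ ¬D) ∨ (C ∧ ¬A ∧ D) ∨ (¬C ∧ A ∧ D) ∨ (¬D ∧ D)   [distribute ∧ over ∨]
⇔ (C ∧ ¬A ∧ D) ∨ (¬C ∧ A ∧ D)   [simplify]

(C ∧ ¬A ∧ D) ∨ (¬C ∧ A ∧ D)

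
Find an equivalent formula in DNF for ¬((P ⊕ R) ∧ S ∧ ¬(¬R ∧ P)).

¬((P ⊕ R) ∧ S ∧ ¬(¬R ∧ P))
= ¬(((P ∧ ¬R) ∨ (¬P ∧ R)) ∧ S ∧ ¬(¬R ∧ P))   [expand ⊕]
= ¬((P ∧ ¬R) ∨ (¬P ∧ R)) ∨ ¬S ∨ ¬¬(¬R ∧ P)   [De Morgan]
= (¬(P ∧ ¬R) ∧ ¬(¬P ∧ R)) ∨ ¬S ∨ ¬¬(¬R ∧ P)   [De Morgan]
= ((¬P ∨ ¬¬R) ∧ ¬(¬P ∧ R)) ∨ ¬S ∨ ¬¬(¬R ∧ P)   [De Morgan]
= ((¬P ∨ R) ∧ ¬(¬P ∧ R)) ∨ ¬S ∨ ¬¬(¬R ∧ P)   [double negation]
= ((¬P ∨ R) ∧ (¬¬P ∨ ¬R)) ∨ ¬S ∨ ¬¬(¬R ∧ P)   [De Morgan]
= ((¬P ∨ R) ∧ (P ∨ ¬R)) ∨ ¬S ∨ ¬¬(¬R ∧ P)   [double negation]
= ((¬P ∨ R) ∧ (P ∨ ¬R)) ∨ ¬S ∨ (¬R ∧ P)   [double negation]
= (¬P ∧ P) ∨ (¬P ∧ ¬R) ∨ (R ∧ P) ∨ (R ∧ ¬R) ∨ ¬S ∨ (¬R ∧ P)   [distribute ∧ over ∨]
= (¬P ∧ ¬R) ∨ (R ∧ P) ∨ ¬S ∨ (¬R ∧ P)   [simplify]

(¬P ∧ ¬R) ∨ (R ∧ P) ∨ ¬S ∨ (¬R ∧ P)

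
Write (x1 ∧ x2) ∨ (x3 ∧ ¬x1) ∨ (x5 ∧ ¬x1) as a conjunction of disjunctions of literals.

(x1 ∧ x2) ∨ (x3 ∧ ¬x1) ∨ (x5 ∧ ¬x1)
⇔ (x1 ∨ x3 ∨ x5) ∧ (x1 ∨ x3 ∨ ¬x1) ∧ (x1 ∨ ¬x1 ∨ x5) ∧ (x1 ∨ ¬x1 ∨ ¬x1) ∧ (x2 ∨ x3 ∨ x5) ∧ (x2 ∨ x3 ∨ ¬x1) ∧ (x2 ∨ ¬x1 ∨ x5) ∧ (x2 ∨ ¬x1 ∨ ¬x1)   [distribute ∨ over ∧]
⇔ (x1 ∨ x3 ∨ x5) ∧ (x2 ∨ x3 ∨ x5) ∧ (x2 ∨ ¬x1)   [simplify]

(x1 ∨ x3 ∨ x5) ∧ (x2 ∨ x3 ∨ x5) ∧ (x2 ∨ ¬x1)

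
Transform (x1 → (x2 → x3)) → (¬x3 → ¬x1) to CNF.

x2 ∨ x3 ∨ ¬x1

(x1 → (x2 → x3)) → (¬x3 → ¬x1)
= ¬(x1 → (x2 → x3)) ∨ (¬x3 → ¬x1)   — eliminate →
= ¬(¬x1 ∨ (x2 → x3)) ∨ (¬x3 → ¬x1)   — eliminate →
= ¬(¬x1 ∨ ¬x2 ∨ x3) ∨ (¬x3 → ¬x1)   — eliminate →
= ¬(¬x1 ∨ ¬x2 ∨ x3) ∨ ¬¬x3 ∨ ¬x1   — eliminate →
= (¬¬x1 ∧ ¬¬x2 ∧ ¬x3) ∨ ¬¬x3 ∨ ¬x1   — De Morgan
= (x1 ∧ ¬¬x2 ∧ ¬x3) ∨ ¬¬x3 ∨ ¬x1   — double negation
= (x1 ∧ x2 ∧ ¬x3) ∨ ¬¬x3 ∨ ¬x1   — double negation
= (x1 ∧ x2 ∧ ¬x3) ∨ x3 ∨ ¬x1   — double negation
= (x1 ∨ x3 ∨ ¬x1) ∧ (x2 ∨ x3 ∨ ¬x1) ∧ (¬x3 ∨ x3 ∨ ¬x1)   — distribute ∨ over ∧
= x2 ∨ x3 ∨ ¬x1   — simplify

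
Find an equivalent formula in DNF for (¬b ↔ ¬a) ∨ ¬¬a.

(¬b ↔ ¬a) ∨ ¬¬a
≡ (¬b → ¬a) ∧ (¬a → ¬b) ∨ ¬¬a
≡ (¬¬b ∨ ¬a) ∧ (¬a → ¬b) ∨ ¬¬a
≡ (¬¬b ∨ ¬a) ∧ (¬¬a ∨ ¬b) ∨ ¬¬a
≡ (b ∨ ¬a) ∧ (¬¬a ∨ ¬b) ∨ ¬¬a
≡ (b ∨ ¬a) ∧ (a ∨ ¬b) ∨ ¬¬a
≡ (b ∨ ¬a) ∧ (a ∨ ¬b) ∨ a
≡ b ∧ a ∨ b ∧ ¬b ∨ ¬a ∧ a ∨ ¬a ∧ ¬b ∨ a
≡ ¬a ∧ ¬b ∨ a

¬a ∧ ¬b ∨ a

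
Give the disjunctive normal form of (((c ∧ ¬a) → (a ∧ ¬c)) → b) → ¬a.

(((c ∧ ¬a) → (a ∧ ¬c)) → b) → ¬a
⇔ ¬(((c ∧ ¬a) → (a ∧ ¬c)) → b) ∨ ¬a   — eliminate →
⇔ ¬(¬((c ∧ ¬a) → (a ∧ ¬c)) ∨ b) ∨ ¬a   — eliminate →
⇔ ¬(¬(¬(c ∧ ¬a) ∨ (a ∧ ¬c)) ∨ b) ∨ ¬a   — eliminate →
⇔ (¬¬(¬(c ∧ ¬a) ∨ (a ∧ ¬c)) ∧ ¬b) ∨ ¬a   — De Morgan
⇔ ((¬(c ∧ ¬a) ∨ (a ∧ ¬c)) ∧ ¬b) ∨ ¬a   — double negation
⇔ ((¬c ∨ ¬¬a ∨ (a ∧ ¬c)) ∧ ¬b) ∨ ¬a   — De Morgan
⇔ ((¬c ∨ a ∨ (a ∧ ¬c)) ∧ ¬b) ∨ ¬a   — double negation
⇔ (¬c ∧ ¬b) ∨ (a ∧ ¬b) ∨ (a ∧ ¬c ∧ ¬b) ∨ ¬a   — distribute ∧ over ∨
⇔ (¬c ∧ ¬b) ∨ (a ∧ ¬b) ∨ ¬a   — simplify

(¬c ∧ ¬b) ∨ (a ∧ ¬b) ∨ ¬a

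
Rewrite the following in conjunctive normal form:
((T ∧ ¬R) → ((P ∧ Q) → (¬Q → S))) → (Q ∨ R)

((T ∧ ¬R) → ((P ∧ Q) → (¬Q → S))) → (Q ∨ R)
⇔ ¬((T ∧ ¬R) → ((P ∧ Q) → (¬Q → S))) ∨ Q ∨ R   [eliminate →]
⇔ ¬(¬(T ∧ ¬R) ∨ ((P ∧ Q) → (¬Q → S))) ∨ Q ∨ R   [eliminate →]
⇔ ¬(¬(T ∧ ¬R) ∨ ¬(P ∧ Q) ∨ (¬Q → S)) ∨ Q ∨ R   [eliminate →]
⇔ ¬(¬(T ∧ ¬R) ∨ ¬(P ∧ Q) ∨ ¬¬Q ∨ S) ∨ Q ∨ R   [eliminate →]
⇔ (¬¬(T ∧ ¬R) ∧ ¬¬(P ∧ Q) ∧ ¬¬¬Q ∧ ¬S) ∨ Q ∨ R   [De Morgan]
⇔ (T ∧ ¬R ∧ ¬¬(P ∧ Q) ∧ ¬¬¬Q ∧ ¬S) ∨ Q ∨ R   [double negation]
⇔ (T ∧ ¬R ∧ P ∧ Q ∧ ¬¬¬Q ∧ ¬S) ∨ Q ∨ R   [double negation]
⇔ (T ∧ ¬R ∧ P ∧ Q ∧ ¬Q ∧ ¬S) ∨ Q ∨ R   [double negation]
⇔ (T ∨ Q ∨ R) ∧ (¬R ∨ Q ∨ R) ∧ (P ∨ Q ∨ R) ∧ (Q ∨ Q ∨ R) ∧ (¬Q ∨ Q ∨ R) ∧ (¬S ∨ Q ∨ R)   [distribute ∨ over ∧]
⇔ Q ∨ R   [simplify]

Q ∨ R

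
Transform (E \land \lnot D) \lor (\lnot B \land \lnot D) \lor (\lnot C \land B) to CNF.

(E \land \lnot D) \lor (\lnot B \land \lnot D) \lor (\lnot C \land B)
≡ (E \lor \lnot B \lor \lnot C) \land (E \lor \lnot B \lor B) \land (E \lor \lnot D \lor \lnot C) \land (E \lor \lnot D \lor B) \land (\lnot D \lor \lnot B \lor \lnot C) \land (\lnot D \lor \lnot B \lor B) \land (\lnot D \lor \lnot D \lor \lnot C) \land (\lnot D \lor \lnot D \lor B)   — distribute \lor over \land
≡ (E \lor \lnot B \lor \lnot C) \land (\lnot D \lor \lnot C) \land (\lnot D \lor B)   — simplify

(E \lor \lnot B \lor \lnot C) \land (\lnot D \lor \lnot C) \land (\lnot D \lor B)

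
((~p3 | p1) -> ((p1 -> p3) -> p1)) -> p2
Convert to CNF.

((~p3 | p1) -> ((p1 -> p3) -> p1)) -> p2
≡ ~((~p3 | p1) -> ((p1 -> p3) -> p1)) | p2   — eliminate ->
≡ ~(~(~p3 | p1) | ((p1 -> p3) -> p1)) | p2   — eliminate ->
≡ ~(~(~p3 | p1) | ~(p1 -> p3) | p1) | p2   — eliminate ->
≡ ~(~(~p3 | p1) | ~(~p1 | p3) | p1) | p2   — eliminate ->
≡ (~~(~p3 | p1) & ~~(~p1 | p3) & ~p1) | p2   — De Morgan
≡ ((~p3 | p1) & ~~(~p1 | p3) & ~p1) | p2   — double negation
≡ ((~p3 | p1) & (~p1 | p3) & ~p1) | p2   — double negation
≡ (~p3 | p1 | p2) & (~p1 | p3 | p2) & (~p1 | p2)   — distribute | over &
≡ (~p3 | p1 | p2) & (~p1 | p2)   — simplify

(~p3 | p1 | p2) & (~p1 | p2)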